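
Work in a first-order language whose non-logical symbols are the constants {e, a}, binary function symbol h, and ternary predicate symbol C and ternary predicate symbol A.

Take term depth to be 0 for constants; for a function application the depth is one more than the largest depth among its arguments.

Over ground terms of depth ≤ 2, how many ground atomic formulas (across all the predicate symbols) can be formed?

First count ground terms of depth ≤ 2.
Write N_k for the number of ground terms of depth ≤ k. A term of depth ≤ k is either a constant or a function symbol applied to arguments of depth ≤ k−1, so N_k = 2 + N_{k-1}^2.
N_0 = 2
N_1 = 2 + 2^2 = 6
N_2 = 2 + 6^2 = 38
So |H| = 38.
Ground atoms are formed by filling each argument slot of a predicate with a term from H, so an r-ary predicate gives |H|^r atoms:
  C: 38^3 = 54872;  A: 38^3 = 54872
Total ground atoms: 54872 + 54872 = 109744.

109744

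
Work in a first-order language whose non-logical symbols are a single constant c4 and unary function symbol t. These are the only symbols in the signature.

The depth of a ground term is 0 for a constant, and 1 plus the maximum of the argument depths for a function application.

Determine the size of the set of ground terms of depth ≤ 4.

Let N_k = |{terms of depth ≤ k}|. Then N_0 = 1 and N_k = 1 + N_{k-1} for k ≥ 1 (one summand per function symbol, arity giving the exponent).
N_0 = 1
N_1 = 1 + 1 = 2
N_2 = 1 + 2 = 3
N_3 = 1 + 3 = 4
N_4 = 1 + 4 = 5
Explicitly: c4, t(c4), t(t(c4)), t(t(t(c4))), t(t(t(t(c4)))).

5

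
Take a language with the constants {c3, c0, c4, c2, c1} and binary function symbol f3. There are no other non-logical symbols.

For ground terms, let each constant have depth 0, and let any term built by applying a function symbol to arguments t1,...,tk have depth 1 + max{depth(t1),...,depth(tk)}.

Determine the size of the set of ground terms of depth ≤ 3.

If N_k denotes the number of depth-≤k ground terms, the 5 constants give N_0 = 5, and each function symbol of arity r contributes N_{k-1}^r new terms at level k: N_k = 5 + N_{k-1}^2.
N_0 = 5
N_1 = 5 + 5^2 = 30
N_2 = 5 + 30^2 = 905
N_3 = 5 + 905^2 = 819030

819030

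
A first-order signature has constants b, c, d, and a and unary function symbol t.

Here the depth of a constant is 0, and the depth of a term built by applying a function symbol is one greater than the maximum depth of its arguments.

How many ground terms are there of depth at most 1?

Let N_k count ground terms of depth at most k. Each non-constant term of depth ≤ k is some function symbol applied to depth-≤(k−1) arguments, giving N_k = 4 + N_{k-1}.
N_0 = 4
N_1 = 4 + 4 = 8

8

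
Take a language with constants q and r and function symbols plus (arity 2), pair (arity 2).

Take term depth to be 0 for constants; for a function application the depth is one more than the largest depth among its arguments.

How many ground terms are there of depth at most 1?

Write N_k for the number of ground terms of depth ≤ k. A term of depth ≤ k is either a constant or a function symbol applied to arguments of depth ≤ k−1, so N_k = 2 + N_{k-1}^2 + N_{k-1}^2.
N_0 = 2
N_1 = 2 + 2^2 + 2^2 = 10
Explicitly: q, r, plus(q, q), plus(q, r), plus(r, q), plus(r, r), pair(q, q), pair(q, r), pair(r, q), pair(r, r).

10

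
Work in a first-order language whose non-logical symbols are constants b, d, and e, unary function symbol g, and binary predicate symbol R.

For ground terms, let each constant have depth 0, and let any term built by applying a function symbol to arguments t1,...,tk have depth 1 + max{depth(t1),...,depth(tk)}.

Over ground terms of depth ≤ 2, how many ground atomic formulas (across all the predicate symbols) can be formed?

81

First count ground terms of depth ≤ 2.
Write N_k for the number of ground terms of depth ≤ k. A term of depth ≤ k is either a constant or a function symbol applied to arguments of depth ≤ k−1, so N_k = 3 + N_{k-1}.
N_0 = 3
N_1 = 3 + 3 = 6
N_2 = 3 + 6 = 9
Explicitly: b, d, e, g(b), g(d), g(e), g(g(b)), g(g(d)), g(g(e)).
So |H| = 9.
Each predicate of arity r yields |H|^r ground atoms (one per choice of an r-tuple from H):
  R: 9^2 = 81
Total ground atoms: 81.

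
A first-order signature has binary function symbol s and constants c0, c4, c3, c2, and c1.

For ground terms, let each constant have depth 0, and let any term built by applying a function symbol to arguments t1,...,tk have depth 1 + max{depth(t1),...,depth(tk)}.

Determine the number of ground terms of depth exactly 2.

Count level by level. With function symbols s/2, the terms of depth ≤ k are the 5 constants together with each function applied to depth-≤(k−1) tuples, so N_k = 5 + N_{k-1}^2.
N_0 = 5
N_1 = 5 + 5^2 = 30
N_2 = 5 + 30^2 = 905
Terms of depth exactly 2: N_2 − N_1 = 905 − 30 = 875.

875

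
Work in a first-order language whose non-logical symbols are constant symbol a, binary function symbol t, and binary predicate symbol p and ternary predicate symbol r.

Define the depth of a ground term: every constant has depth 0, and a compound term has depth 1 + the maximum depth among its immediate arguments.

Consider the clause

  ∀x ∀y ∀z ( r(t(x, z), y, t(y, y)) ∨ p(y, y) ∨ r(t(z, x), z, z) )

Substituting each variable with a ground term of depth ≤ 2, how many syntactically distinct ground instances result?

Ground terms of depth ≤ 2:
  If N_k denotes the number of depth-≤k ground terms, the 1 constant gives N_0 = 1, and each function symbol of arity r contributes N_{k-1}^r new terms at level k: N_k = 1 + N_{k-1}^2.
  N_0 = 1
  N_1 = 1 + 1^2 = 2
  N_2 = 1 + 2^2 = 5
  Explicitly: a, t(a, a), t(a, t(a, a)), t(t(a, a), a), t(t(a, a), t(a, a)).
So there are 5 ground terms available for substitution.
The body mentions every one of the 3 quantified variables; since ground terms form a free algebra, no two substitutions collapse to the same formula.
Number of ground instances = 5^3 = 125.

125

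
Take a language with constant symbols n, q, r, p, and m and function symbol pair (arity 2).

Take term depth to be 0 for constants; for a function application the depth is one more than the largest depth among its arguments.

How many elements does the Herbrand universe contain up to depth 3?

819030

Write N_k for the number of ground terms of depth ≤ k. A term of depth ≤ k is either a constant or a function symbol applied to arguments of depth ≤ k−1, so N_k = 5 + N_{k-1}^2.
N_0 = 5
N_1 = 5 + 5^2 = 30
N_2 = 5 + 30^2 = 905
N_3 = 5 + 905^2 = 819030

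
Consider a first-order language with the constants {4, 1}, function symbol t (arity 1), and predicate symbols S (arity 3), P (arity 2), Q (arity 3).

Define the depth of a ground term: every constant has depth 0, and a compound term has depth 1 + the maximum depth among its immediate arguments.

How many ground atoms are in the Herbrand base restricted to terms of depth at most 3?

First count ground terms of depth ≤ 3.
If N_k denotes the number of depth-≤k ground terms, the 2 constants give N_0 = 2, and each function symbol of arity r contributes N_{k-1}^r new terms at level k: N_k = 2 + N_{k-1}.
N_0 = 2
N_1 = 2 + 2 = 4
N_2 = 2 + 4 = 6
N_3 = 2 + 6 = 8
Explicitly: 4, 1, t(4), t(1), t(t(4)), t(t(1)), t(t(t(4))), t(t(t(1))).
So |H| = 8.
For each predicate symbol, the number of ground atoms is |H| raised to its arity; summing:
  S: 8^3 = 512;  P: 8^2 = 64;  Q: 8^3 = 512
Total ground atoms: 512 + 64 + 512 = 1088.

1088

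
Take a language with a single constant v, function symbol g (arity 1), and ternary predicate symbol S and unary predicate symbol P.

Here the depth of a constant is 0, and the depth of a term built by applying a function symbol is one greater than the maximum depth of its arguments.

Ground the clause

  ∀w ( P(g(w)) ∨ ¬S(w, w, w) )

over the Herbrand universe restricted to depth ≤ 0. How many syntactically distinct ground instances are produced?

Ground terms of depth ≤ 0:
  Let N_k count ground terms of depth at most k. Each non-constant term of depth ≤ k is some function symbol applied to depth-≤(k−1) arguments, giving N_k = 1 + N_{k-1}.
  N_0 = 1
  Explicitly: v.
So there is exactly 1 ground term available for substitution.
The clause has 1 distinct variable (w), which appears in the body. In the free term algebra distinct substitutions yield syntactically distinct ground instances.
Number of ground instances = 1.

1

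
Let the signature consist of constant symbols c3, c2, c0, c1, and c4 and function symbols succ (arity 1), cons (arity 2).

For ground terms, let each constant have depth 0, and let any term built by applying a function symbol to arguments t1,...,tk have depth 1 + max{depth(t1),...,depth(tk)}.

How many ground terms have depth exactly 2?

Count level by level. With function symbols succ/1, cons/2, the terms of depth ≤ k are the 5 constants together with each function applied to depth-≤(k−1) tuples, so N_k = 5 + N_{k-1} + N_{k-1}^2.
N_0 = 5
N_1 = 5 + 5 + 5^2 = 35
N_2 = 5 + 35 + 35^2 = 1265
Terms of depth exactly 2: N_2 − N_1 = 1265 − 35 = 1230.

1230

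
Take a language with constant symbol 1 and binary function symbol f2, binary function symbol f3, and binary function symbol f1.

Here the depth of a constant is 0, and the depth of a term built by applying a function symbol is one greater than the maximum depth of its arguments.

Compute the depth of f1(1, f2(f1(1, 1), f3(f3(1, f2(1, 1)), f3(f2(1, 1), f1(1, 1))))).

depth(f1(1, 1)) = 1 + max(0, 0) = 1
depth(f2(1, 1)) = 1 + max(0, 0) = 1
depth(f3(1, f2(1, 1))) = 1 + max(0, 1) = 2
depth(f3(f2(1, 1), f1(1, 1))) = 1 + max(1, 1) = 2
depth(f3(f3(1, f2(1, 1)), f3(f2(1, 1), f1(1, 1)))) = 1 + max(2, 2) = 3
depth(f2(f1(1, 1), f3(f3(1, f2(1, 1)), f3(f2(1, 1), f1(1, 1))))) = 1 + max(1, 3) = 4
depth(f1(1, f2(f1(1, 1), f3(f3(1, f2(1, 1)), f3(f2(1, 1), f1(1, 1)))))) = 1 + max(0, 4) = 5

5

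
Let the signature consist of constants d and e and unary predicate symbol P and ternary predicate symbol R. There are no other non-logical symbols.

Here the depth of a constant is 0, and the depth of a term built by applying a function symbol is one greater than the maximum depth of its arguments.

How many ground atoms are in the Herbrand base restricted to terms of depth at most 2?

10

First count ground terms of depth ≤ 2.
With no function symbols every ground term is a constant, so there are exactly 2 ground terms at every depth bound.
N_0 = 2
N_1 = 2
N_2 = 2
So |H| = 2.
Each predicate of arity r yields |H|^r ground atoms (one per choice of an r-tuple from H):
  P: 2;  R: 2^3 = 8
Total ground atoms: 2 + 8 = 10.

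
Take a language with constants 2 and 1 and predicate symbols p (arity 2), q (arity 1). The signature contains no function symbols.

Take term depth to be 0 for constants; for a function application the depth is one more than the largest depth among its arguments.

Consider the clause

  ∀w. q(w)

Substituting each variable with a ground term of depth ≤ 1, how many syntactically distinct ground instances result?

Ground terms of depth ≤ 1:
  With no function symbols every ground term is a constant, so there are exactly 2 ground terms at every depth bound.
  N_0 = 2
  N_1 = 2
  Explicitly: 2, 1.
So there are 2 ground terms available for substitution.
There is 1 variable to instantiate (w),  occurring in at least one literal, so different choices give different ground instances.
Number of ground instances = 2.

2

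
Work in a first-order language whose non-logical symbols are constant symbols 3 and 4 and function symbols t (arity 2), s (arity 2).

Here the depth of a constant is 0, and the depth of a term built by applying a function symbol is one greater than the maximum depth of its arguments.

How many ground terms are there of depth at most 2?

202

Let N_k = |{terms of depth ≤ k}|. Then N_0 = 2 and N_k = 2 + N_{k-1}^2 + N_{k-1}^2 for k ≥ 1 (one summand per function symbol, arity giving the exponent).
N_0 = 2
N_1 = 2 + 2^2 + 2^2 = 10
N_2 = 2 + 10^2 + 10^2 = 202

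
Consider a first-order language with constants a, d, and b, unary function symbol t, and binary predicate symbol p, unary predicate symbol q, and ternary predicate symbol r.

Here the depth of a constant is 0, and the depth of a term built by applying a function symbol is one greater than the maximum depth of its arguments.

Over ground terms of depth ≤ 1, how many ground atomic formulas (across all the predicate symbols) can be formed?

First count ground terms of depth ≤ 1.
Count level by level. With function symbols t/1, the terms of depth ≤ k are the 3 constants together with each function applied to depth-≤(k−1) tuples, so N_k = 3 + N_{k-1}.
N_0 = 3
N_1 = 3 + 3 = 6
Explicitly: a, d, b, t(a), t(d), t(b).
So |H| = 6.
A ground atom is a predicate applied to a tuple of terms from H, so the count is the sum over predicates of |H|^arity:
  p: 6^2 = 36;  q: 6;  r: 6^3 = 216
Total ground atoms: 36 + 6 + 216 = 258.

258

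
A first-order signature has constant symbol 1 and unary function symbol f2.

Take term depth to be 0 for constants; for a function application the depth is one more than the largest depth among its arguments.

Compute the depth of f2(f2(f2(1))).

3

depth(f2(1)) = 1 + depth(1) = 1 + 0 = 1
depth(f2(f2(1))) = 1 + depth(f2(1)) = 1 + 1 = 2
depth(f2(f2(f2(1)))) = 1 + depth(f2(f2(1))) = 1 + 2 = 3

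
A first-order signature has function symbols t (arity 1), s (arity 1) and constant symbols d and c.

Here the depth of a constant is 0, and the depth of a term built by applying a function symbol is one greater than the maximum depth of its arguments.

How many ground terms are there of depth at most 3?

30

Let N_k count ground terms of depth at most k. Each non-constant term of depth ≤ k is some function symbol applied to depth-≤(k−1) arguments, giving N_k = 2 + N_{k-1} + N_{k-1}.
N_0 = 2
N_1 = 2 + 2 + 2 = 6
N_2 = 2 + 6 + 6 = 14
N_3 = 2 + 14 + 14 = 30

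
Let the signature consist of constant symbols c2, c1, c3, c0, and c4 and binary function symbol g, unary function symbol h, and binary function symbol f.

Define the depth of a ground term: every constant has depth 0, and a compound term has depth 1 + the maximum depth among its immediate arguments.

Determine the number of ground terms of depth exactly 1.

55

If N_k denotes the number of depth-≤k ground terms, the 5 constants give N_0 = 5, and each function symbol of arity r contributes N_{k-1}^r new terms at level k: N_k = 5 + N_{k-1}^2 + N_{k-1} + N_{k-1}^2.
N_0 = 5
N_1 = 5 + 5^2 + 5 + 5^2 = 60
Terms of depth exactly 1: N_1 − N_0 = 60 − 5 = 55.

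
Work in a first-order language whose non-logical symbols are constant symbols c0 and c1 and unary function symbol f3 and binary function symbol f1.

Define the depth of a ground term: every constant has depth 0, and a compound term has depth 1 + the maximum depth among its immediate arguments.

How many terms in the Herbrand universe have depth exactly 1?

6

If N_k denotes the number of depth-≤k ground terms, the 2 constants give N_0 = 2, and each function symbol of arity r contributes N_{k-1}^r new terms at level k: N_k = 2 + N_{k-1} + N_{k-1}^2.
N_0 = 2
N_1 = 2 + 2 + 2^2 = 8
Terms of depth exactly 1: N_1 − N_0 = 8 − 2 = 6.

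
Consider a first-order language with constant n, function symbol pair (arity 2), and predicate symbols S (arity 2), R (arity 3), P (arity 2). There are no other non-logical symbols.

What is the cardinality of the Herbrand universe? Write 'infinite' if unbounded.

infinite

The signature has at least one function symbol (pair, arity 2) and at least one constant (n).
Iterating pair gives infinitely many distinct ground terms: n, pair(n, n), pair(pair(n, n), pair(n, n)), ...
So the Herbrand universe is infinite.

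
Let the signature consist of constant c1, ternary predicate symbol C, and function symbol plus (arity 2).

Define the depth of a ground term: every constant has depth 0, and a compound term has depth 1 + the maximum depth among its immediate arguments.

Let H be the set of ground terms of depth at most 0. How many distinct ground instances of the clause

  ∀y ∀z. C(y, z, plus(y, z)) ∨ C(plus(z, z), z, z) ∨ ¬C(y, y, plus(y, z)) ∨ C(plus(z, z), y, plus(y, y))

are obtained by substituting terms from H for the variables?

Ground terms of depth ≤ 0:
  If N_k denotes the number of depth-≤k ground terms, the 1 constant gives N_0 = 1, and each function symbol of arity r contributes N_{k-1}^r new terms at level k: N_k = 1 + N_{k-1}^2.
  N_0 = 1
  Explicitly: c1.
So there is exactly 1 ground term available for substitution.
There are 2 variables to instantiate (y, z), each occurring in at least one literal, so different choices give different ground instances.
Number of ground instances = 1^2 = 1.

1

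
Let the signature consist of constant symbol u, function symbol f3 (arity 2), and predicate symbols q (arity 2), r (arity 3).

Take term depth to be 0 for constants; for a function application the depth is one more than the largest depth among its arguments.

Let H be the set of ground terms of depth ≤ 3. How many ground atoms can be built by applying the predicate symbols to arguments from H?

First count ground terms of depth ≤ 3.
Count level by level. With function symbols f3/2, the terms of depth ≤ k are the 1 constant together with each function applied to depth-≤(k−1) tuples, so N_k = 1 + N_{k-1}^2.
N_0 = 1
N_1 = 1 + 1^2 = 2
N_2 = 1 + 2^2 = 5
N_3 = 1 + 5^2 = 26
So |H| = 26.
Each predicate of arity r yields |H|^r ground atoms (one per choice of an r-tuple from H):
  q: 26^2 = 676;  r: 26^3 = 17576
Total ground atoms: 676 + 17576 = 18252.

18252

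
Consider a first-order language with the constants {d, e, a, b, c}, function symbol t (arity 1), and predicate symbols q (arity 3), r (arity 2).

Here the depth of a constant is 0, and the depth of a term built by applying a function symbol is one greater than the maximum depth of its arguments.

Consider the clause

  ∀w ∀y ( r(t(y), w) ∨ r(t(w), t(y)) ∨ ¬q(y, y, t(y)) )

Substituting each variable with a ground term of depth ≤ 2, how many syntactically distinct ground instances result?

225

Ground terms of depth ≤ 2:
  Let N_k count ground terms of depth at most k. Each non-constant term of depth ≤ k is some function symbol applied to depth-≤(k−1) arguments, giving N_k = 5 + N_{k-1}.
  N_0 = 5
  N_1 = 5 + 5 = 10
  N_2 = 5 + 10 = 15
So there are 15 ground terms available for substitution.
Each of w, y ranges independently over the available ground terms, and distinct assignments produce distinct instances.
Number of ground instances = 15^2 = 225.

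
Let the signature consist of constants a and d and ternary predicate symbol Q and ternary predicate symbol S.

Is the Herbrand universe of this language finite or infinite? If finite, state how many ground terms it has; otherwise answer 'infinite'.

There are no function symbols, so every ground term is one of the 2 constants.
The Herbrand universe is {a, d}, which is finite with 2 elements.

2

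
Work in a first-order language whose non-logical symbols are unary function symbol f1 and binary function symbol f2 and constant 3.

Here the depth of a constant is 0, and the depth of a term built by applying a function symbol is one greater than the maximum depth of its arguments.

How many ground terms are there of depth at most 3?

Count level by level. With function symbols f1/1, f2/2, the terms of depth ≤ k are the 1 constant together with each function applied to depth-≤(k−1) tuples, so N_k = 1 + N_{k-1} + N_{k-1}^2.
N_0 = 1
N_1 = 1 + 1 + 1^2 = 3
N_2 = 1 + 3 + 3^2 = 13
N_3 = 1 + 13 + 13^2 = 183

183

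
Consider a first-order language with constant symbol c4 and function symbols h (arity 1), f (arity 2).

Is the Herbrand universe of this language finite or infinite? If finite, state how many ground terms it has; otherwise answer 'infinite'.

infinite

The signature has at least one function symbol (h, arity 1) and at least one constant (c4).
Iterating h gives infinitely many distinct ground terms: c4, h(c4), h(h(c4)), ...
So the Herbrand universe is infinite.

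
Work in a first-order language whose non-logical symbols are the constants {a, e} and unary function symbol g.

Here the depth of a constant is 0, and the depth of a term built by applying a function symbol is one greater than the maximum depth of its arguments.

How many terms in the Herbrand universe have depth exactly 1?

2

Let N_k count ground terms of depth at most k. Each non-constant term of depth ≤ k is some function symbol applied to depth-≤(k−1) arguments, giving N_k = 2 + N_{k-1}.
N_0 = 2
N_1 = 2 + 2 = 4
Terms of depth exactly 1: N_1 − N_0 = 4 − 2 = 2.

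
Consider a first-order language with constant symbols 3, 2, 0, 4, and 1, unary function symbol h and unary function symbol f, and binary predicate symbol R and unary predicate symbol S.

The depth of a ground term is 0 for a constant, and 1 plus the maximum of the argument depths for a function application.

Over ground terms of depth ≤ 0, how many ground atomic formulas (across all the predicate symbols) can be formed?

First count ground terms of depth ≤ 0.
Let N_k = |{terms of depth ≤ k}|. Then N_0 = 5 and N_k = 5 + N_{k-1} + N_{k-1} for k ≥ 1 (one summand per function symbol, arity giving the exponent).
N_0 = 5
Explicitly: 3, 2, 0, 4, 1.
So |H| = 5.
Ground atoms are formed by filling each argument slot of a predicate with a term from H, so an r-ary predicate gives |H|^r atoms:
  R: 5^2 = 25;  S: 5
Total ground atoms: 25 + 5 = 30.

30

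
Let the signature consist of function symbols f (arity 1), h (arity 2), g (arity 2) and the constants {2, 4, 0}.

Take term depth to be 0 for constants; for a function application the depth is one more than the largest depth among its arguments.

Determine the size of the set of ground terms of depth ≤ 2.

If N_k denotes the number of depth-≤k ground terms, the 3 constants give N_0 = 3, and each function symbol of arity r contributes N_{k-1}^r new terms at level k: N_k = 3 + N_{k-1} + N_{k-1}^2 + N_{k-1}^2.
N_0 = 3
N_1 = 3 + 3 + 3^2 + 3^2 = 24
N_2 = 3 + 24 + 24^2 + 24^2 = 1179

1179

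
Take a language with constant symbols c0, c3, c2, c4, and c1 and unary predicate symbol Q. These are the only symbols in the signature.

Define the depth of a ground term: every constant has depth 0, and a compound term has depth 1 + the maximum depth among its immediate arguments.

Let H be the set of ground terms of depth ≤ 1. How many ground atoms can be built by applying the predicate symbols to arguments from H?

First count ground terms of depth ≤ 1.
With no function symbols every ground term is a constant, so there are exactly 5 ground terms at every depth bound.
N_0 = 5
N_1 = 5
Explicitly: c0, c3, c2, c4, c1.
So |H| = 5.
Each predicate of arity r yields |H|^r ground atoms (one per choice of an r-tuple from H):
  Q: 5
Total ground atoms: 5.

5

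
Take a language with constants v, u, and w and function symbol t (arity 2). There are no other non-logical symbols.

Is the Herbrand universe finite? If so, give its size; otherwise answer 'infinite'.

infinite

The signature has at least one function symbol (t, arity 2) and at least one constant (v).
Iterating t gives infinitely many distinct ground terms: v, t(v, v), t(t(v, v), t(v, v)), ...
So the Herbrand universe is infinite.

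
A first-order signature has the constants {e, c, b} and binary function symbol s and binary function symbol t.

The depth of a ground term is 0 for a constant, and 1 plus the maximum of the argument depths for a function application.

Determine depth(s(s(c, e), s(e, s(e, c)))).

depth(s(c, e)) = 1 + max(0, 0) = 1
depth(s(e, c)) = 1 + max(0, 0) = 1
depth(s(e, s(e, c))) = 1 + max(0, 1) = 2
depth(s(s(c, e), s(e, s(e, c)))) = 1 + max(1, 2) = 3

3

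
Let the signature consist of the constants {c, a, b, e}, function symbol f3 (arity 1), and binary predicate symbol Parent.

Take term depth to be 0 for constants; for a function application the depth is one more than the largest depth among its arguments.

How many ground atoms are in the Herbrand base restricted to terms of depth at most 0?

First count ground terms of depth ≤ 0.
Let N_k count ground terms of depth at most k. Each non-constant term of depth ≤ k is some function symbol applied to depth-≤(k−1) arguments, giving N_k = 4 + N_{k-1}.
N_0 = 4
Explicitly: c, a, b, e.
So |H| = 4.
Each predicate of arity r yields |H|^r ground atoms (one per choice of an r-tuple from H):
  Parent: 4^2 = 16
Total ground atoms: 16.

16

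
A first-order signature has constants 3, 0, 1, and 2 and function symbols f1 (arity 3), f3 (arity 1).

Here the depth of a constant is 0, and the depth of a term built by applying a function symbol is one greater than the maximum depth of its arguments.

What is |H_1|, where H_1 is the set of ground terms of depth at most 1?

72

Write N_k for the number of ground terms of depth ≤ k. A term of depth ≤ k is either a constant or a function symbol applied to arguments of depth ≤ k−1, so N_k = 4 + N_{k-1}^3 + N_{k-1}.
N_0 = 4
N_1 = 4 + 4^3 + 4 = 72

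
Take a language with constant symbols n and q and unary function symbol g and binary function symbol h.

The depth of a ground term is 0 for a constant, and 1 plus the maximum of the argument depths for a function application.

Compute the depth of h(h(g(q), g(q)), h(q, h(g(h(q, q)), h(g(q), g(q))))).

5

depth(g(q)) = 1 + depth(q) = 1 + 0 = 1
depth(h(g(q), g(q))) = 1 + max(1, 1) = 2
depth(h(q, q)) = 1 + max(0, 0) = 1
depth(g(h(q, q))) = 1 + depth(h(q, q)) = 1 + 1 = 2
depth(h(g(h(q, q)), h(g(q), g(q)))) = 1 + max(2, 2) = 3
depth(h(q, h(g(h(q, q)), h(g(q), g(q))))) = 1 + max(0, 3) = 4
depth(h(h(g(q), g(q)), h(q, h(g(h(q, q)), h(g(q), g(q)))))) = 1 + max(2, 4) = 5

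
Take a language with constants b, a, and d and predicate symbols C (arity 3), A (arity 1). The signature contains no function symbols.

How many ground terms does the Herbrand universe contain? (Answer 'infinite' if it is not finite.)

There are no function symbols, so every ground term is one of the 3 constants.
The Herbrand universe is {b, a, d}, which is finite with 3 elements.

3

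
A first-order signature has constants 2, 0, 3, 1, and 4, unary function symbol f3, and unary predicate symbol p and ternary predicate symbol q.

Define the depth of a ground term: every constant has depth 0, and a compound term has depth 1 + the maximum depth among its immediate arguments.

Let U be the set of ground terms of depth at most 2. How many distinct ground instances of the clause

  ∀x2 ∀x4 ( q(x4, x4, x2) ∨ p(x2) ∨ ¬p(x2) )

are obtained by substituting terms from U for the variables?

Ground terms of depth ≤ 2:
  Count level by level. With function symbols f3/1, the terms of depth ≤ k are the 5 constants together with each function applied to depth-≤(k−1) tuples, so N_k = 5 + N_{k-1}.
  N_0 = 5
  N_1 = 5 + 5 = 10
  N_2 = 5 + 10 = 15
So there are 15 ground terms available for substitution.
There are 2 variables to instantiate (x2, x4), each occurring in at least one literal, so different choices give different ground instances.
Number of ground instances = 15^2 = 225.

225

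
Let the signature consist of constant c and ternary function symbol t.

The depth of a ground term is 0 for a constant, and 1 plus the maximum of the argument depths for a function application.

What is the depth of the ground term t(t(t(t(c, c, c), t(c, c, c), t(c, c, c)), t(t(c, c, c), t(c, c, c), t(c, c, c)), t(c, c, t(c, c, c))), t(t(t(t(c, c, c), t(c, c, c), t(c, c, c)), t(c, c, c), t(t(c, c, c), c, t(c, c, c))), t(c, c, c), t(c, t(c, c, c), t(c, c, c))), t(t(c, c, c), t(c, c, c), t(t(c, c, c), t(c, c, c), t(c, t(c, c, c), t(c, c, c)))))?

5

depth(t(c, c, c)) = 1 + max(0, 0, 0) = 1
depth(t(t(c, c, c), t(c, c, c), t(c, c, c))) = 1 + max(1, 1, 1) = 2
depth(t(c, c, t(c, c, c))) = 1 + max(0, 0, 1) = 2
depth(t(t(t(c, c, c), t(c, c, c), t(c, c, c)), t(t(c, c, c), t(c, c, c), t(c, c, c)), t(c, c, t(c, c, c)))) = 1 + max(2, 2, 2) = 3
depth(t(t(c, c, c), c, t(c, c, c))) = 1 + max(1, 0, 1) = 2
depth(t(t(t(c, c, c), t(c, c, c), t(c, c, c)), t(c, c, c), t(t(c, c, c), c, t(c, c, c)))) = 1 + max(2, 1, 2) = 3
depth(t(c, t(c, c, c), t(c, c, c))) = 1 + max(0, 1, 1) = 2
depth(t(t(t(t(c, c, c), t(c, c, c), t(c, c, c)), t(c, c, c), t(t(c, c, c), c, t(c, c, c))), t(c, c, c), t(c, t(c, c, c), t(c, c, c)))) = 1 + max(3, 1, 2) = 4
depth(t(t(c, c, c), t(c, c, c), t(c, t(c, c, c), t(c, c, c)))) = 1 + max(1, 1, 2) = 3
depth(t(t(c, c, c), t(c, c, c), t(t(c, c, c), t(c, c, c), t(c, t(c, c, c), t(c, c, c))))) = 1 + max(1, 1, 3) = 4
depth(t(t(t(t(c, c, c), t(c, c, c), t(c, c, c)), t(t(c, c, c), t(c, c, c), t(c, c, c)), t(c, c, t(c, c, c))), t(t(t(t(c, c, c), t(c, c, c), t(c, c, c)), t(c, c, c), t(t(c, c, c), c, t(c, c, c))), t(c, c, c), t(c, t(c, c, c), t(c, c, c))), t(t(c, c, c), t(c, c, c), t(t(c, c, c), t(c, c, c), t(c, t(c, c, c), t(c, c, c)))))) = 1 + max(3, 4, 4) = 5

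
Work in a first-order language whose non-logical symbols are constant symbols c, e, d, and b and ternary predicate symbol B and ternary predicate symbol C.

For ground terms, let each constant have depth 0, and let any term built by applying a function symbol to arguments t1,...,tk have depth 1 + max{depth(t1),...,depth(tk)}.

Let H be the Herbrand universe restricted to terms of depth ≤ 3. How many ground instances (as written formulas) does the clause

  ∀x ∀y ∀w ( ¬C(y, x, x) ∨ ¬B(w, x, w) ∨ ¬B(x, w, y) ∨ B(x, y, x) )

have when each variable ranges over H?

64

Ground terms of depth ≤ 3:
  With no function symbols every ground term is a constant, so there are exactly 4 ground terms at every depth bound.
  N_0 = 4
  N_1 = 4
  N_2 = 4
  N_3 = 4
  Explicitly: c, e, d, b.
So there are 4 ground terms available for substitution.
There are 3 variables to instantiate (x, y, w), each occurring in at least one literal, so different choices give different ground instances.
Number of ground instances = 4^3 = 64.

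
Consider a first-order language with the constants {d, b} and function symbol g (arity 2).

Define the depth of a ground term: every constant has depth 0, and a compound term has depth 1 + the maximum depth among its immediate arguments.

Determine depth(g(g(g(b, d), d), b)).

depth(g(b, d)) = 1 + max(0, 0) = 1
depth(g(g(b, d), d)) = 1 + max(1, 0) = 2
depth(g(g(g(b, d), d), b)) = 1 + max(2, 0) = 3

3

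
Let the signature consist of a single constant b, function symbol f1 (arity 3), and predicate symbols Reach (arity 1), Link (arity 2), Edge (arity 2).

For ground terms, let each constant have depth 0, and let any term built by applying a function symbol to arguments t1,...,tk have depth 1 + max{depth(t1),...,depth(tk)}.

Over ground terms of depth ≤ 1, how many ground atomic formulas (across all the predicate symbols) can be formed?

10

First count ground terms of depth ≤ 1.
Write N_k for the number of ground terms of depth ≤ k. A term of depth ≤ k is either a constant or a function symbol applied to arguments of depth ≤ k−1, so N_k = 1 + N_{k-1}^3.
N_0 = 1
N_1 = 1 + 1^3 = 2
Explicitly: b, f1(b, b, b).
So |H| = 2.
For each predicate symbol, the number of ground atoms is |H| raised to its arity; summing:
  Reach: 2;  Link: 2^2 = 4;  Edge: 2^2 = 4
Total ground atoms: 2 + 4 + 4 = 10.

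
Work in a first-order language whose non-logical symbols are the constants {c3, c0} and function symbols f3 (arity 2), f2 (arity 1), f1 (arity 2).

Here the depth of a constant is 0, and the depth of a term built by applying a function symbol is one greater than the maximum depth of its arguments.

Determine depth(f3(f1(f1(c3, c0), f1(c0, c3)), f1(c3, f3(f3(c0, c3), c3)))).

depth(f1(c3, c0)) = 1 + max(0, 0) = 1
depth(f1(c0, c3)) = 1 + max(0, 0) = 1
depth(f1(f1(c3, c0), f1(c0, c3))) = 1 + max(1, 1) = 2
depth(f3(c0, c3)) = 1 + max(0, 0) = 1
depth(f3(f3(c0, c3), c3)) = 1 + max(1, 0) = 2
depth(f1(c3, f3(f3(c0, c3), c3))) = 1 + max(0, 2) = 3
depth(f3(f1(f1(c3, c0), f1(c0, c3)), f1(c3, f3(f3(c0, c3), c3)))) = 1 + max(2, 3) = 4

4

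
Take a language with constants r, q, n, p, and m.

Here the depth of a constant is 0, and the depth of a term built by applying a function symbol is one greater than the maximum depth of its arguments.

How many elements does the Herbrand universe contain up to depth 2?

5

With no function symbols every ground term is a constant, so there are exactly 5 ground terms at every depth bound.
N_0 = 5
N_1 = 5
N_2 = 5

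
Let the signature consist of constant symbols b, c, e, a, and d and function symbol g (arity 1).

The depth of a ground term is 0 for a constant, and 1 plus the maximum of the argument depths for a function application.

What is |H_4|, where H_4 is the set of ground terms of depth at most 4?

25

Write N_k for the number of ground terms of depth ≤ k. A term of depth ≤ k is either a constant or a function symbol applied to arguments of depth ≤ k−1, so N_k = 5 + N_{k-1}.
N_0 = 5
N_1 = 5 + 5 = 10
N_2 = 5 + 10 = 15
N_3 = 5 + 15 = 20
N_4 = 5 + 20 = 25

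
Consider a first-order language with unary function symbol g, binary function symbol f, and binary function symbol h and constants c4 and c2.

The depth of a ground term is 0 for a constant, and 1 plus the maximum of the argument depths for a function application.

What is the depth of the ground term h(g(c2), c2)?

depth(g(c2)) = 1 + depth(c2) = 1 + 0 = 1
depth(h(g(c2), c2)) = 1 + max(1, 0) = 2

2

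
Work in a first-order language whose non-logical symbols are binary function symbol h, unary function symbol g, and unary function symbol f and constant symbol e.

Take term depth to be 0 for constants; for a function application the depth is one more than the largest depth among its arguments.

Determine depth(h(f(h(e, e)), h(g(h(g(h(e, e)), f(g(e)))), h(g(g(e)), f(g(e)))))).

depth(h(e, e)) = 1 + max(0, 0) = 1
depth(f(h(e, e))) = 1 + depth(h(e, e)) = 1 + 1 = 2
depth(g(h(e, e))) = 1 + depth(h(e, e)) = 1 + 1 = 2
depth(g(e)) = 1 + depth(e) = 1 + 0 = 1
depth(f(g(e))) = 1 + depth(g(e)) = 1 + 1 = 2
depth(h(g(h(e, e)), f(g(e)))) = 1 + max(2, 2) = 3
depth(g(h(g(h(e, e)), f(g(e))))) = 1 + depth(h(g(h(e, e)), f(g(e)))) = 1 + 3 = 4
depth(g(g(e))) = 1 + depth(g(e)) = 1 + 1 = 2
depth(h(g(g(e)), f(g(e)))) = 1 + max(2, 2) = 3
depth(h(g(h(g(h(e, e)), f(g(e)))), h(g(g(e)), f(g(e))))) = 1 + max(4, 3) = 5
depth(h(f(h(e, e)), h(g(h(g(h(e, e)), f(g(e)))), h(g(g(e)), f(g(e)))))) = 1 + max(2, 5) = 6

6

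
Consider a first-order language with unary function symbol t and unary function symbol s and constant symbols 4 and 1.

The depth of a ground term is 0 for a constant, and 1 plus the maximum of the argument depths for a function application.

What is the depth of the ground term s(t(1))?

2

depth(t(1)) = 1 + depth(1) = 1 + 0 = 1
depth(s(t(1))) = 1 + depth(t(1)) = 1 + 1 = 2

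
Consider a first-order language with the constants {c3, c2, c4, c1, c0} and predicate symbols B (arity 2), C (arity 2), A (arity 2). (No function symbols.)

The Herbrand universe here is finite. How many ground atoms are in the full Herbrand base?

75

With no function symbols, the Herbrand universe is just the 5 constants.
Ground atoms per predicate: B: 5^2 = 25, C: 5^2 = 25, A: 5^2 = 25.
Herbrand base size = 25 + 25 + 25 = 75.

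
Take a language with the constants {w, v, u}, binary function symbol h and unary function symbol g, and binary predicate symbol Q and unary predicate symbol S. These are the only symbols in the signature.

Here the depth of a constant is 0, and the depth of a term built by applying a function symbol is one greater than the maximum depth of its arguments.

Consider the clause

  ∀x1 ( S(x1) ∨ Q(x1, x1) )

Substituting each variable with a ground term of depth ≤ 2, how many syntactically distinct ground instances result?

243

Ground terms of depth ≤ 2:
  Let N_k count ground terms of depth at most k. Each non-constant term of depth ≤ k is some function symbol applied to depth-≤(k−1) arguments, giving N_k = 3 + N_{k-1}^2 + N_{k-1}.
  N_0 = 3
  N_1 = 3 + 3^2 + 3 = 15
  N_2 = 3 + 15^2 + 15 = 243
So there are 243 ground terms available for substitution.
The variable x1 ranges independently over the available ground terms, and distinct assignments produce distinct instances.
Number of ground instances = 243.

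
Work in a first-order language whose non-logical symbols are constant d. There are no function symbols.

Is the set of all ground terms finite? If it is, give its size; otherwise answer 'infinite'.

There are no function symbols, so the only ground term is the single constant.
The Herbrand universe is {d}, finite with 1 element.

1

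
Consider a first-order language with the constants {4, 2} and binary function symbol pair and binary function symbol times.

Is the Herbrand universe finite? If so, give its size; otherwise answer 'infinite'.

The signature has at least one function symbol (pair, arity 2) and at least one constant (4).
Iterating pair gives infinitely many distinct ground terms: 4, pair(4, 4), pair(pair(4, 4), pair(4, 4)), ...
So the Herbrand universe is infinite.

infinite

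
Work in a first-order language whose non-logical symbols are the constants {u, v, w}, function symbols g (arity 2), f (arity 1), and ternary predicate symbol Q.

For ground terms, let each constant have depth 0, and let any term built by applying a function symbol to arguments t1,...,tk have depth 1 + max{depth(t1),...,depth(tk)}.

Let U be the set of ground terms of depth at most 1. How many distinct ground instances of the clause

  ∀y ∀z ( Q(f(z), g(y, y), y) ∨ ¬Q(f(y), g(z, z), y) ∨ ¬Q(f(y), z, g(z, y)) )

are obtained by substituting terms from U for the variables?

Ground terms of depth ≤ 1:
  Let N_k = |{terms of depth ≤ k}|. Then N_0 = 3 and N_k = 3 + N_{k-1}^2 + N_{k-1} for k ≥ 1 (one summand per function symbol, arity giving the exponent).
  N_0 = 3
  N_1 = 3 + 3^2 + 3 = 15
So there are 15 ground terms available for substitution.
The body mentions every one of the 2 quantified variables; since ground terms form a free algebra, no two substitutions collapse to the same formula.
Number of ground instances = 15^2 = 225.

225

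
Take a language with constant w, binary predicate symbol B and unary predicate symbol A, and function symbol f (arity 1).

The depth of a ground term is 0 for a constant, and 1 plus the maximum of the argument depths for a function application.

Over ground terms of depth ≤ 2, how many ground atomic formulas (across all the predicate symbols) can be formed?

12

First count ground terms of depth ≤ 2.
Count level by level. With function symbols f/1, the terms of depth ≤ k are the 1 constant together with each function applied to depth-≤(k−1) tuples, so N_k = 1 + N_{k-1}.
N_0 = 1
N_1 = 1 + 1 = 2
N_2 = 1 + 2 = 3
So |H| = 3.
A ground atom is a predicate applied to a tuple of terms from H, so the count is the sum over predicates of |H|^arity:
  B: 3^2 = 9;  A: 3
Total ground atoms: 9 + 3 = 12.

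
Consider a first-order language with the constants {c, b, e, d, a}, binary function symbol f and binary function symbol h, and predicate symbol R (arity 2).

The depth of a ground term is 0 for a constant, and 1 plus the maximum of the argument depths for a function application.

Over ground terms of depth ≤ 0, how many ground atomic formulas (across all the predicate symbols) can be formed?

25

First count ground terms of depth ≤ 0.
Let N_k = |{terms of depth ≤ k}|. Then N_0 = 5 and N_k = 5 + N_{k-1}^2 + N_{k-1}^2 for k ≥ 1 (one summand per function symbol, arity giving the exponent).
N_0 = 5
So |H| = 5.
Ground atoms are formed by filling each argument slot of a predicate with a term from H, so an r-ary predicate gives |H|^r atoms:
  R: 5^2 = 25
Total ground atoms: 25.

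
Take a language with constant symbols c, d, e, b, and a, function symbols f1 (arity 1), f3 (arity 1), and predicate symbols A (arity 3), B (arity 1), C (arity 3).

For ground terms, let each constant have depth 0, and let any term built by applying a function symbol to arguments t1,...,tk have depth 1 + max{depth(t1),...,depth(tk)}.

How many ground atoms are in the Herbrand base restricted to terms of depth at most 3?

First count ground terms of depth ≤ 3.
Let N_k count ground terms of depth at most k. Each non-constant term of depth ≤ k is some function symbol applied to depth-≤(k−1) arguments, giving N_k = 5 + N_{k-1} + N_{k-1}.
N_0 = 5
N_1 = 5 + 5 + 5 = 15
N_2 = 5 + 15 + 15 = 35
N_3 = 5 + 35 + 35 = 75
So |H| = 75.
Ground atoms are formed by filling each argument slot of a predicate with a term from H, so an r-ary predicate gives |H|^r atoms:
  A: 75^3 = 421875;  B: 75;  C: 75^3 = 421875
Total ground atoms: 421875 + 75 + 421875 = 843825.

843825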